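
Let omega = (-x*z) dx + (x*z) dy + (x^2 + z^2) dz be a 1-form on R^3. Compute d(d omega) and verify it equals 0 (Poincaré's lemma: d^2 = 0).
d(d omega) = 0

Step 1: d omega = sum_{i<j} (∂f_j/∂x_i - ∂f_i/∂x_j) dx_i ∧ dx_j:
  coeff of dx ∧ dy: z
  coeff of dx ∧ dz: 3*x
  coeff of dy ∧ dz: -x
Step 2: Apply d again to each 2-form coefficient. The only possible 3-form in R^3 is dx ∧ dy ∧ dz, with coefficient
  ∂(coeff of dy∧dz)/∂x - ∂(coeff of dx∧dz)/∂y + ∂(coeff of dx∧dy)/∂z
  = ∂/∂x (-x) - ∂/∂y (3*x) + ∂/∂z (z).
Each of these terms simplifies to sums of mixed partials that cancel in pairs. The result is 0 (by equality of mixed partials for smooth functions — Schwarz / Clairaut).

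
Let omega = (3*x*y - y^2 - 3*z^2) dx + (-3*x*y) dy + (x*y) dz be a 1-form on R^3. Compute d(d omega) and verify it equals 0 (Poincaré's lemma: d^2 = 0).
d(d omega) = 0

Step 1: d omega = sum_{i<j} (∂f_j/∂x_i - ∂f_i/∂x_j) dx_i ∧ dx_j:
  coeff of dx ∧ dy: -3*x - y
  coeff of dx ∧ dz: y + 6*z
  coeff of dy ∧ dz: x
Step 2: Apply d again to each 2-form coefficient. The only possible 3-form in R^3 is dx ∧ dy ∧ dz, with coefficient
  ∂(coeff of dy∧dz)/∂x - ∂(coeff of dx∧dz)/∂y + ∂(coeff of dx∧dy)/∂z
  = ∂/∂x (x) - ∂/∂y (y + 6*z) + ∂/∂z (-3*x - y).
Each of these terms simplifies to sums of mixed partials that cancel in pairs. The result is 0 (by equality of mixed partials for smooth functions — Schwarz / Clairaut).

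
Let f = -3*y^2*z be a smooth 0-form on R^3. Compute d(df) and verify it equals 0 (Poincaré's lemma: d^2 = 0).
d(df) = 0

Step 1: df = sum_i (∂f/∂x_i) dx_i = (0) dx + (-6*y*z) dy + (-3*y^2) dz.
Step 2: Apply d again. Using the 1-form formula, the coefficient of dx ∧ dy in d(df) is ∂^2 f/∂x ∂y - ∂^2 f/∂y ∂x = (0) - (0) = 0 (equality of mixed partials for smooth f).
Similarly for dx ∧ dz and dy ∧ dz — all coefficients vanish. So d(df) = 0.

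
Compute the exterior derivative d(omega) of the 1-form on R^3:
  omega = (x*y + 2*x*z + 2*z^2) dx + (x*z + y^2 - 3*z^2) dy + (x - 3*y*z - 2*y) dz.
d(omega) = (-x + z) dx ∧ dy + (-2*x - 4*z + 1) dx ∧ dz + (-x + 3*z - 2) dy ∧ dz

For a 1-form omega = sum_i f_i dx_i, the exterior derivative is
  d(omega) = sum_{i < j} (∂f_j/∂x_i - ∂f_i/∂x_j) dx_i ∧ dx_j.
  coefficient of dx ∧ dy: ∂f_2/∂x - ∂f_1/∂y = ∂(x*z + y^2 - 3*z^2)/∂x - ∂(x*y + 2*x*z + 2*z^2)/∂y = -x + z
  coefficient of dx ∧ dz: ∂f_3/∂x - ∂f_1/∂z = ∂(x - 3*y*z - 2*y)/∂x - ∂(x*y + 2*x*z + 2*z^2)/∂z = -2*x - 4*z + 1
  coefficient of dy ∧ dz: ∂f_3/∂y - ∂f_2/∂z = ∂(x - 3*y*z - 2*y)/∂y - ∂(x*z + y^2 - 3*z^2)/∂z = -x + 3*z - 2
Assembling: d(omega) = (-x + z) dx ∧ dy + (-2*x - 4*z + 1) dx ∧ dz + (-x + 3*z - 2) dy ∧ dz.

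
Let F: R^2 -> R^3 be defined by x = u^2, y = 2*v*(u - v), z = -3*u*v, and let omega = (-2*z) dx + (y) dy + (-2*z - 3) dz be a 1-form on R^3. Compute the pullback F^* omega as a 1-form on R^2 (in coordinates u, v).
F^* omega = (v*(12*u^2 - 14*u*v - 4*v^2 + 9)) du + (-14*u^2*v - 12*u*v^2 + 9*u + 8*v^3) dv

Using F^*(f dg) = (f ∘ F) d(g ∘ F), substitute each coordinate x_i by F_i(u, v) in f_i, and replace dx_i by d F_i = (∂F_i/∂u) du + (∂F_i/∂v) dv.
  For the x component: f_1(F) = 6*u*v; d F_1 = (2*u) du + (0) dv
  For the y component: f_2(F) = 2*v*(u - v); d F_2 = (2*v) du + (2*u - 4*v) dv
  For the z component: f_3(F) = 6*u*v - 3; d F_3 = (-3*v) du + (-3*u) dv
Combining and collecting du, dv coefficients:
  coeff of du: v*(12*u^2 - 14*u*v - 4*v^2 + 9)
  coeff of dv: -14*u^2*v - 12*u*v^2 + 9*u + 8*v^3
F^* omega = (v*(12*u^2 - 14*u*v - 4*v^2 + 9)) du + (-14*u^2*v - 12*u*v^2 + 9*u + 8*v^3) dv.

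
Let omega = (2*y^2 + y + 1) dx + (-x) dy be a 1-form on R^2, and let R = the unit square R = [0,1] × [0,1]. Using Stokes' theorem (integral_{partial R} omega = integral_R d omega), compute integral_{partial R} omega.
integral_(partial R) omega = -4

Stokes: integral_partial_R omega = integral_R d omega with d omega = (∂Q/∂x - ∂P/∂y) dx ∧ dy.
  ∂Q/∂x = -1
  ∂P/∂y = 4*y + 1
  integrand = ∂Q/∂x - ∂P/∂y = -4*y - 2.
Integrating over R: integral_0^1 integral_0^1 (-4*y - 2) dx dy = -4.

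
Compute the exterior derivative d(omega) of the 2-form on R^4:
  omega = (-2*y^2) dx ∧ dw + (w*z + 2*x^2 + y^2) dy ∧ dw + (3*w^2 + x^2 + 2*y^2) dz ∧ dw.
d(omega) = (4*x + 4*y) dx ∧ dy ∧ dw + (-w + 4*y) dy ∧ dz ∧ dw + (2*x) dx ∧ dz ∧ dw

For a 2-form omega = sum_{i<j} g_{ij} dx_i ∧ dx_j, the exterior derivative is
  d(omega) = sum_{i<j} d(g_{ij}) ∧ dx_i ∧ dx_j = sum_{i<j, k} (∂g_{ij}/∂x_k) dx_k ∧ dx_i ∧ dx_j.
Expand each term, using dx_k ∧ dx_i ∧ dx_j = sgn(permutation) dx_{(a)} ∧ dx_{(b)} ∧ dx_{(c)} with (a < b < c) sorted:
  d(-2*y^2) includes (∂/∂y)(-2*y^2) dy = (-4*y) dy, which multiplied by dx ∧ dw gives (4*y) dx ∧ dy ∧ dw
  d(w*z + 2*x^2 + y^2) includes (∂/∂x)(w*z + 2*x^2 + y^2) dx = (4*x) dx, which multiplied by dy ∧ dw gives (4*x) dx ∧ dy ∧ dw
  d(w*z + 2*x^2 + y^2) includes (∂/∂z)(w*z + 2*x^2 + y^2) dz = (w) dz, which multiplied by dy ∧ dw gives (-w) dy ∧ dz ∧ dw
  d(3*w^2 + x^2 + 2*y^2) includes (∂/∂x)(3*w^2 + x^2 + 2*y^2) dx = (2*x) dx, which multiplied by dz ∧ dw gives (2*x) dx ∧ dz ∧ dw
  d(3*w^2 + x^2 + 2*y^2) includes (∂/∂y)(3*w^2 + x^2 + 2*y^2) dy = (4*y) dy, which multiplied by dz ∧ dw gives (4*y) dy ∧ dz ∧ dw
Collecting like 3-forms: d(omega) = (4*x + 4*y) dx ∧ dy ∧ dw + (-w + 4*y) dy ∧ dz ∧ dw + (2*x) dx ∧ dz ∧ dw.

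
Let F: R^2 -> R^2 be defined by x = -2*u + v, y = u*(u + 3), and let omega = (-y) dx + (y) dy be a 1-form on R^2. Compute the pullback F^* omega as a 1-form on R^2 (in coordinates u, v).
F^* omega = (u*(2*u^2 + 11*u + 15)) du + (u*(-u - 3)) dv

Using F^*(f dg) = (f ∘ F) d(g ∘ F), substitute each coordinate x_i by F_i(u, v) in f_i, and replace dx_i by d F_i = (∂F_i/∂u) du + (∂F_i/∂v) dv.
  For the x component: f_1(F) = u*(-u - 3); d F_1 = (-2) du + (1) dv
  For the y component: f_2(F) = u*(u + 3); d F_2 = (2*u + 3) du + (0) dv
Combining and collecting du, dv coefficients:
  coeff of du: u*(2*u^2 + 11*u + 15)
  coeff of dv: u*(-u - 3)
F^* omega = (u*(2*u^2 + 11*u + 15)) du + (u*(-u - 3)) dv.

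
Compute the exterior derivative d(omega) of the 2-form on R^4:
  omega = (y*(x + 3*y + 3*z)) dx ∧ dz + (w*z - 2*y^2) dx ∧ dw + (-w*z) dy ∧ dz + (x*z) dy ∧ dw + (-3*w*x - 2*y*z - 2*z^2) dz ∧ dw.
d(omega) = (-x - 6*y - 3*z) dx ∧ dy ∧ dz + (4*y + z) dx ∧ dy ∧ dw + (-4*w) dx ∧ dz ∧ dw + (-x - 3*z) dy ∧ dz ∧ dw

For a 2-form omega = sum_{i<j} g_{ij} dx_i ∧ dx_j, the exterior derivative is
  d(omega) = sum_{i<j} d(g_{ij}) ∧ dx_i ∧ dx_j = sum_{i<j, k} (∂g_{ij}/∂x_k) dx_k ∧ dx_i ∧ dx_j.
Expand each term, using dx_k ∧ dx_i ∧ dx_j = sgn(permutation) dx_{(a)} ∧ dx_{(b)} ∧ dx_{(c)} with (a < b < c) sorted:
  d(y*(x + 3*y + 3*z)) includes (∂/∂y)(y*(x + 3*y + 3*z)) dy = (x + 6*y + 3*z) dy, which multiplied by dx ∧ dz gives (-x - 6*y - 3*z) dx ∧ dy ∧ dz
  d(w*z - 2*y^2) includes (∂/∂y)(w*z - 2*y^2) dy = (-4*y) dy, which multiplied by dx ∧ dw gives (4*y) dx ∧ dy ∧ dw
  d(w*z - 2*y^2) includes (∂/∂z)(w*z - 2*y^2) dz = (w) dz, which multiplied by dx ∧ dw gives (-w) dx ∧ dz ∧ dw
  d(-w*z) includes (∂/∂w)(-w*z) dw = (-z) dw, which multiplied by dy ∧ dz gives (-z) dy ∧ dz ∧ dw
  d(x*z) includes (∂/∂x)(x*z) dx = (z) dx, which multiplied by dy ∧ dw gives (z) dx ∧ dy ∧ dw
  d(x*z) includes (∂/∂z)(x*z) dz = (x) dz, which multiplied by dy ∧ dw gives (-x) dy ∧ dz ∧ dw
  d(-3*w*x - 2*y*z - 2*z^2) includes (∂/∂x)(-3*w*x - 2*y*z - 2*z^2) dx = (-3*w) dx, which multiplied by dz ∧ dw gives (-3*w) dx ∧ dz ∧ dw
  d(-3*w*x - 2*y*z - 2*z^2) includes (∂/∂y)(-3*w*x - 2*y*z - 2*z^2) dy = (-2*z) dy, which multiplied by dz ∧ dw gives (-2*z) dy ∧ dz ∧ dw
Collecting like 3-forms: d(omega) = (-x - 6*y - 3*z) dx ∧ dy ∧ dz + (4*y + z) dx ∧ dy ∧ dw + (-4*w) dx ∧ dz ∧ dw + (-x - 3*z) dy ∧ dz ∧ dw.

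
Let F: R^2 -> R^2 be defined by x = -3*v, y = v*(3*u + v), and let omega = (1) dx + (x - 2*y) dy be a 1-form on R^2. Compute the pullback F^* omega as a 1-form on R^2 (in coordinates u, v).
F^* omega = (v^2*(-18*u - 6*v - 9)) du + (-18*u^2*v - 18*u*v^2 - 9*u*v - 4*v^3 - 6*v^2 - 3) dv

Using F^*(f dg) = (f ∘ F) d(g ∘ F), substitute each coordinate x_i by F_i(u, v) in f_i, and replace dx_i by d F_i = (∂F_i/∂u) du + (∂F_i/∂v) dv.
  For the x component: f_1(F) = 1; d F_1 = (0) du + (-3) dv
  For the y component: f_2(F) = v*(-6*u - 2*v - 3); d F_2 = (3*v) du + (3*u + 2*v) dv
Combining and collecting du, dv coefficients:
  coeff of du: v^2*(-18*u - 6*v - 9)
  coeff of dv: -18*u^2*v - 18*u*v^2 - 9*u*v - 4*v^3 - 6*v^2 - 3
F^* omega = (v^2*(-18*u - 6*v - 9)) du + (-18*u^2*v - 18*u*v^2 - 9*u*v - 4*v^3 - 6*v^2 - 3) dv.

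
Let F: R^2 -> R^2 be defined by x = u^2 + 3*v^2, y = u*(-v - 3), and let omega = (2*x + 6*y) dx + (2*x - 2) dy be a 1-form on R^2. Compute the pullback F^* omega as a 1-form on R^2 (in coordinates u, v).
F^* omega = (4*u^3 - 14*u^2*v - 42*u^2 + 12*u*v^2 - 6*v^3 - 18*v^2 + 2*v + 6) du + (-2*u^3 + 12*u^2*v - 42*u*v^2 - 108*u*v + 2*u + 36*v^3) dv

Using F^*(f dg) = (f ∘ F) d(g ∘ F), substitute each coordinate x_i by F_i(u, v) in f_i, and replace dx_i by d F_i = (∂F_i/∂u) du + (∂F_i/∂v) dv.
  For the x component: f_1(F) = 2*u^2 - 6*u*v - 18*u + 6*v^2; d F_1 = (2*u) du + (6*v) dv
  For the y component: f_2(F) = 2*u^2 + 6*v^2 - 2; d F_2 = (-v - 3) du + (-u) dv
Combining and collecting du, dv coefficients:
  coeff of du: 4*u^3 - 14*u^2*v - 42*u^2 + 12*u*v^2 - 6*v^3 - 18*v^2 + 2*v + 6
  coeff of dv: -2*u^3 + 12*u^2*v - 42*u*v^2 - 108*u*v + 2*u + 36*v^3
F^* omega = (4*u^3 - 14*u^2*v - 42*u^2 + 12*u*v^2 - 6*v^3 - 18*v^2 + 2*v + 6) du + (-2*u^3 + 12*u^2*v - 42*u*v^2 - 108*u*v + 2*u + 36*v^3) dv.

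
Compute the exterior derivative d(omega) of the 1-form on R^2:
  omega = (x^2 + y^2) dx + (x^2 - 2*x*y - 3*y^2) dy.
d(omega) = (2*x - 4*y) dx ∧ dy

For a 1-form omega = sum_i f_i dx_i, the exterior derivative is
  d(omega) = sum_{i < j} (∂f_j/∂x_i - ∂f_i/∂x_j) dx_i ∧ dx_j.
  coefficient of dx ∧ dy: ∂f_2/∂x - ∂f_1/∂y = ∂(x^2 - 2*x*y - 3*y^2)/∂x - ∂(x^2 + y^2)/∂y = 2*x - 4*y
Assembling: d(omega) = (2*x - 4*y) dx ∧ dy.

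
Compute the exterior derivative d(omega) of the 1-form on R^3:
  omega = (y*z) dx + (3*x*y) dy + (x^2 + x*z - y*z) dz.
d(omega) = (3*y - z) dx ∧ dy + (2*x - y + z) dx ∧ dz + (-z) dy ∧ dz

For a 1-form omega = sum_i f_i dx_i, the exterior derivative is
  d(omega) = sum_{i < j} (∂f_j/∂x_i - ∂f_i/∂x_j) dx_i ∧ dx_j.
  coefficient of dx ∧ dy: ∂f_2/∂x - ∂f_1/∂y = ∂(3*x*y)/∂x - ∂(y*z)/∂y = 3*y - z
  coefficient of dx ∧ dz: ∂f_3/∂x - ∂f_1/∂z = ∂(x^2 + x*z - y*z)/∂x - ∂(y*z)/∂z = 2*x - y + z
  coefficient of dy ∧ dz: ∂f_3/∂y - ∂f_2/∂z = ∂(x^2 + x*z - y*z)/∂y - ∂(3*x*y)/∂z = -z
Assembling: d(omega) = (3*y - z) dx ∧ dy + (2*x - y + z) dx ∧ dz + (-z) dy ∧ dz.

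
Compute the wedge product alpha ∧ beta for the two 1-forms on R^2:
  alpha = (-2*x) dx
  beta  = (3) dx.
alpha ∧ beta = 0

Distribute the wedge, using dx_i ∧ dx_j = -dx_j ∧ dx_i and dx_i ∧ dx_i = 0. For each pair (i, j) with i < j, the coefficient of dx_i ∧ dx_j in alpha ∧ beta is (alpha_i * beta_j - alpha_j * beta_i). Collecting: alpha ∧ beta = 0.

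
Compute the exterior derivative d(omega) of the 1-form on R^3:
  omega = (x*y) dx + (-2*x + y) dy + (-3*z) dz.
d(omega) = (-x - 2) dx ∧ dy

For a 1-form omega = sum_i f_i dx_i, the exterior derivative is
  d(omega) = sum_{i < j} (∂f_j/∂x_i - ∂f_i/∂x_j) dx_i ∧ dx_j.
  coefficient of dx ∧ dy: ∂f_2/∂x - ∂f_1/∂y = ∂(-2*x + y)/∂x - ∂(x*y)/∂y = -x - 2
Assembling: d(omega) = (-x - 2) dx ∧ dy.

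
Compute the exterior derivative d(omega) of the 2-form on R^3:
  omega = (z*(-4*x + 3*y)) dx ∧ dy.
d(omega) = (-4*x + 3*y) dx ∧ dy ∧ dz

For a 2-form omega = sum_{i<j} g_{ij} dx_i ∧ dx_j, the exterior derivative is
  d(omega) = sum_{i<j} d(g_{ij}) ∧ dx_i ∧ dx_j = sum_{i<j, k} (∂g_{ij}/∂x_k) dx_k ∧ dx_i ∧ dx_j.
Expand each term, using dx_k ∧ dx_i ∧ dx_j = sgn(permutation) dx_{(a)} ∧ dx_{(b)} ∧ dx_{(c)} with (a < b < c) sorted:
  d(z*(-4*x + 3*y)) includes (∂/∂z)(z*(-4*x + 3*y)) dz = (-4*x + 3*y) dz, which multiplied by dx ∧ dy gives (-4*x + 3*y) dx ∧ dy ∧ dz
Collecting like 3-forms: d(omega) = (-4*x + 3*y) dx ∧ dy ∧ dz.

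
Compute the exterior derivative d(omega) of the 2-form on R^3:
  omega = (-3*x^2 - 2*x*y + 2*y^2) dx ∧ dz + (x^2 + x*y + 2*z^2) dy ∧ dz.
d(omega) = (4*x - 3*y) dx ∧ dy ∧ dz

For a 2-form omega = sum_{i<j} g_{ij} dx_i ∧ dx_j, the exterior derivative is
  d(omega) = sum_{i<j} d(g_{ij}) ∧ dx_i ∧ dx_j = sum_{i<j, k} (∂g_{ij}/∂x_k) dx_k ∧ dx_i ∧ dx_j.
Expand each term, using dx_k ∧ dx_i ∧ dx_j = sgn(permutation) dx_{(a)} ∧ dx_{(b)} ∧ dx_{(c)} with (a < b < c) sorted:
  d(-3*x^2 - 2*x*y + 2*y^2) includes (∂/∂y)(-3*x^2 - 2*x*y + 2*y^2) dy = (-2*x + 4*y) dy, which multiplied by dx ∧ dz gives (2*x - 4*y) dx ∧ dy ∧ dz
  d(x^2 + x*y + 2*z^2) includes (∂/∂x)(x^2 + x*y + 2*z^2) dx = (2*x + y) dx, which multiplied by dy ∧ dz gives (2*x + y) dx ∧ dy ∧ dz
Collecting like 3-forms: d(omega) = (4*x - 3*y) dx ∧ dy ∧ dz.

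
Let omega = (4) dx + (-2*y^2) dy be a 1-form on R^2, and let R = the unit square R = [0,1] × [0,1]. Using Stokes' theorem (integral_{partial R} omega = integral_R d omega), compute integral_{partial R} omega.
integral_(partial R) omega = 0

Stokes: integral_partial_R omega = integral_R d omega with d omega = (∂Q/∂x - ∂P/∂y) dx ∧ dy.
  ∂Q/∂x = 0
  ∂P/∂y = 0
  integrand = ∂Q/∂x - ∂P/∂y = 0.
Integrating over R: integral_0^1 integral_0^1 (0) dx dy = 0.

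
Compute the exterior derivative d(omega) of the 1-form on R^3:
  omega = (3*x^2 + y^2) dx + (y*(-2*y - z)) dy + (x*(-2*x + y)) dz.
d(omega) = (-2*y) dx ∧ dy + (-4*x + y) dx ∧ dz + (x + y) dy ∧ dz

For a 1-form omega = sum_i f_i dx_i, the exterior derivative is
  d(omega) = sum_{i < j} (∂f_j/∂x_i - ∂f_i/∂x_j) dx_i ∧ dx_j.
  coefficient of dx ∧ dy: ∂f_2/∂x - ∂f_1/∂y = ∂(y*(-2*y - z))/∂x - ∂(3*x^2 + y^2)/∂y = -2*y
  coefficient of dx ∧ dz: ∂f_3/∂x - ∂f_1/∂z = ∂(x*(-2*x + y))/∂x - ∂(3*x^2 + y^2)/∂z = -4*x + y
  coefficient of dy ∧ dz: ∂f_3/∂y - ∂f_2/∂z = ∂(x*(-2*x + y))/∂y - ∂(y*(-2*y - z))/∂z = x + y
Assembling: d(omega) = (-2*y) dx ∧ dy + (-4*x + y) dx ∧ dz + (x + y) dy ∧ dz.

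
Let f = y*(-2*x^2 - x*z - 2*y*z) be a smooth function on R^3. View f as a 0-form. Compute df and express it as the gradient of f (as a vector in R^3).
df = (y*(-4*x - z)) dx + (-2*x^2 - x*z - 4*y*z) dy + (y*(-x - 2*y)) dz; grad f = (y*(-4*x - z), -2*x^2 - x*z - 4*y*z, y*(-x - 2*y))

For a 0-form f, d f = (∂f/∂x) dx + (∂f/∂y) dy + (∂f/∂z) dz. The components of the vector representation are exactly the entries of grad f in Cartesian coordinates:
  ∂f/∂x = y*(-4*x - z)
  ∂f/∂y = -2*x^2 - x*z - 4*y*z
  ∂f/∂z = y*(-x - 2*y).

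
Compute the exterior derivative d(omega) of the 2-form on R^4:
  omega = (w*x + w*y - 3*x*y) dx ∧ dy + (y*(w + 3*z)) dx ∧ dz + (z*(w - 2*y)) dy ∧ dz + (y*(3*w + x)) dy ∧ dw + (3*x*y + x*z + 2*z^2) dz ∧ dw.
d(omega) = (x + 2*y) dx ∧ dy ∧ dw + (-w - 3*z) dx ∧ dy ∧ dz + (4*y + z) dx ∧ dz ∧ dw + (3*x + z) dy ∧ dz ∧ dw

For a 2-form omega = sum_{i<j} g_{ij} dx_i ∧ dx_j, the exterior derivative is
  d(omega) = sum_{i<j} d(g_{ij}) ∧ dx_i ∧ dx_j = sum_{i<j, k} (∂g_{ij}/∂x_k) dx_k ∧ dx_i ∧ dx_j.
Expand each term, using dx_k ∧ dx_i ∧ dx_j = sgn(permutation) dx_{(a)} ∧ dx_{(b)} ∧ dx_{(c)} with (a < b < c) sorted:
  d(w*x + w*y - 3*x*y) includes (∂/∂w)(w*x + w*y - 3*x*y) dw = (x + y) dw, which multiplied by dx ∧ dy gives (x + y) dx ∧ dy ∧ dw
  d(y*(w + 3*z)) includes (∂/∂y)(y*(w + 3*z)) dy = (w + 3*z) dy, which multiplied by dx ∧ dz gives (-w - 3*z) dx ∧ dy ∧ dz
  d(y*(w + 3*z)) includes (∂/∂w)(y*(w + 3*z)) dw = (y) dw, which multiplied by dx ∧ dz gives (y) dx ∧ dz ∧ dw
  d(z*(w - 2*y)) includes (∂/∂w)(z*(w - 2*y)) dw = (z) dw, which multiplied by dy ∧ dz gives (z) dy ∧ dz ∧ dw
  d(y*(3*w + x)) includes (∂/∂x)(y*(3*w + x)) dx = (y) dx, which multiplied by dy ∧ dw gives (y) dx ∧ dy ∧ dw
  d(3*x*y + x*z + 2*z^2) includes (∂/∂x)(3*x*y + x*z + 2*z^2) dx = (3*y + z) dx, which multiplied by dz ∧ dw gives (3*y + z) dx ∧ dz ∧ dw
  d(3*x*y + x*z + 2*z^2) includes (∂/∂y)(3*x*y + x*z + 2*z^2) dy = (3*x) dy, which multiplied by dz ∧ dw gives (3*x) dy ∧ dz ∧ dw
Collecting like 3-forms: d(omega) = (x + 2*y) dx ∧ dy ∧ dw + (-w - 3*z) dx ∧ dy ∧ dz + (4*y + z) dx ∧ dz ∧ dw + (3*x + z) dy ∧ dz ∧ dw.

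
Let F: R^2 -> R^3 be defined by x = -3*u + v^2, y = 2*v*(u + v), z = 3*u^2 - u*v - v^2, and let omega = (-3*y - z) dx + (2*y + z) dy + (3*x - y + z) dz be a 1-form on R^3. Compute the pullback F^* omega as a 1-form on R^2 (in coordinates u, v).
F^* omega = (18*u^3 - 15*u^2*v - 45*u^2 + 9*u*v^2 + 24*u*v + 6*v^3 + 15*v^2) du + (3*u^3 + 9*u^2*v + 9*u^2 + 14*u*v^2 + 18*u*v + 2*v^3) dv

Using F^*(f dg) = (f ∘ F) d(g ∘ F), substitute each coordinate x_i by F_i(u, v) in f_i, and replace dx_i by d F_i = (∂F_i/∂u) du + (∂F_i/∂v) dv.
  For the x component: f_1(F) = -3*u^2 - 5*u*v - 5*v^2; d F_1 = (-3) du + (2*v) dv
  For the y component: f_2(F) = 3*u^2 + 3*u*v + 3*v^2; d F_2 = (2*v) du + (2*u + 4*v) dv
  For the z component: f_3(F) = 3*u*(u - v - 3); d F_3 = (6*u - v) du + (-u - 2*v) dv
Combining and collecting du, dv coefficients:
  coeff of du: 18*u^3 - 15*u^2*v - 45*u^2 + 9*u*v^2 + 24*u*v + 6*v^3 + 15*v^2
  coeff of dv: 3*u^3 + 9*u^2*v + 9*u^2 + 14*u*v^2 + 18*u*v + 2*v^3
F^* omega = (18*u^3 - 15*u^2*v - 45*u^2 + 9*u*v^2 + 24*u*v + 6*v^3 + 15*v^2) du + (3*u^3 + 9*u^2*v + 9*u^2 + 14*u*v^2 + 18*u*v + 2*v^3) dv.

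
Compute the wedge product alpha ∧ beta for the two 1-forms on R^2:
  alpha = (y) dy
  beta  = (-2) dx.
alpha ∧ beta = (2*y) dx ∧ dy

Distribute the wedge, using dx_i ∧ dx_j = -dx_j ∧ dx_i and dx_i ∧ dx_i = 0. For each pair (i, j) with i < j, the coefficient of dx_i ∧ dx_j in alpha ∧ beta is (alpha_i * beta_j - alpha_j * beta_i). Collecting: alpha ∧ beta = (2*y) dx ∧ dy.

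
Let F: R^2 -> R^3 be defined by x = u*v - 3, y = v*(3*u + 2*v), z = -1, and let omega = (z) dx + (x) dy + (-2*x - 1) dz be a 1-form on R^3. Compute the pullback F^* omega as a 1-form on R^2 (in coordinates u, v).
F^* omega = (v*(3*u*v - 10)) du + (3*u^2*v + 4*u*v^2 - 10*u - 12*v) dv

Using F^*(f dg) = (f ∘ F) d(g ∘ F), substitute each coordinate x_i by F_i(u, v) in f_i, and replace dx_i by d F_i = (∂F_i/∂u) du + (∂F_i/∂v) dv.
  For the x component: f_1(F) = -1; d F_1 = (v) du + (u) dv
  For the y component: f_2(F) = u*v - 3; d F_2 = (3*v) du + (3*u + 4*v) dv
  For the z component: f_3(F) = -2*u*v + 5; d F_3 = (0) du + (0) dv
Combining and collecting du, dv coefficients:
  coeff of du: v*(3*u*v - 10)
  coeff of dv: 3*u^2*v + 4*u*v^2 - 10*u - 12*v
F^* omega = (v*(3*u*v - 10)) du + (3*u^2*v + 4*u*v^2 - 10*u - 12*v) dv.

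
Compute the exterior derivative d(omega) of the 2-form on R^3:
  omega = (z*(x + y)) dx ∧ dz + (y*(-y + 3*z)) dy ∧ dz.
d(omega) = (-z) dx ∧ dy ∧ dz

For a 2-form omega = sum_{i<j} g_{ij} dx_i ∧ dx_j, the exterior derivative is
  d(omega) = sum_{i<j} d(g_{ij}) ∧ dx_i ∧ dx_j = sum_{i<j, k} (∂g_{ij}/∂x_k) dx_k ∧ dx_i ∧ dx_j.
Expand each term, using dx_k ∧ dx_i ∧ dx_j = sgn(permutation) dx_{(a)} ∧ dx_{(b)} ∧ dx_{(c)} with (a < b < c) sorted:
  d(z*(x + y)) includes (∂/∂y)(z*(x + y)) dy = (z) dy, which multiplied by dx ∧ dz gives (-z) dx ∧ dy ∧ dz
Collecting like 3-forms: d(omega) = (-z) dx ∧ dy ∧ dz.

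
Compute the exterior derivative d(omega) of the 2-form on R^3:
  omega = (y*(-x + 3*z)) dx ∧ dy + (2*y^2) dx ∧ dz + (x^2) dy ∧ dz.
d(omega) = (2*x - y) dx ∧ dy ∧ dz

For a 2-form omega = sum_{i<j} g_{ij} dx_i ∧ dx_j, the exterior derivative is
  d(omega) = sum_{i<j} d(g_{ij}) ∧ dx_i ∧ dx_j = sum_{i<j, k} (∂g_{ij}/∂x_k) dx_k ∧ dx_i ∧ dx_j.
Expand each term, using dx_k ∧ dx_i ∧ dx_j = sgn(permutation) dx_{(a)} ∧ dx_{(b)} ∧ dx_{(c)} with (a < b < c) sorted:
  d(y*(-x + 3*z)) includes (∂/∂z)(y*(-x + 3*z)) dz = (3*y) dz, which multiplied by dx ∧ dy gives (3*y) dx ∧ dy ∧ dz
  d(2*y^2) includes (∂/∂y)(2*y^2) dy = (4*y) dy, which multiplied by dx ∧ dz gives (-4*y) dx ∧ dy ∧ dz
  d(x^2) includes (∂/∂x)(x^2) dx = (2*x) dx, which multiplied by dy ∧ dz gives (2*x) dx ∧ dy ∧ dz
Collecting like 3-forms: d(omega) = (2*x - y) dx ∧ dy ∧ dz.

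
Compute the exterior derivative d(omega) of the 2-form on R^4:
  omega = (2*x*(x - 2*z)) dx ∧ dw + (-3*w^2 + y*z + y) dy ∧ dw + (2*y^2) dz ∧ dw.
d(omega) = (4*x) dx ∧ dz ∧ dw + (3*y) dy ∧ dz ∧ dw

For a 2-form omega = sum_{i<j} g_{ij} dx_i ∧ dx_j, the exterior derivative is
  d(omega) = sum_{i<j} d(g_{ij}) ∧ dx_i ∧ dx_j = sum_{i<j, k} (∂g_{ij}/∂x_k) dx_k ∧ dx_i ∧ dx_j.
Expand each term, using dx_k ∧ dx_i ∧ dx_j = sgn(permutation) dx_{(a)} ∧ dx_{(b)} ∧ dx_{(c)} with (a < b < c) sorted:
  d(2*x*(x - 2*z)) includes (∂/∂z)(2*x*(x - 2*z)) dz = (-4*x) dz, which multiplied by dx ∧ dw gives (4*x) dx ∧ dz ∧ dw
  d(-3*w^2 + y*z + y) includes (∂/∂z)(-3*w^2 + y*z + y) dz = (y) dz, which multiplied by dy ∧ dw gives (-y) dy ∧ dz ∧ dw
  d(2*y^2) includes (∂/∂y)(2*y^2) dy = (4*y) dy, which multiplied by dz ∧ dw gives (4*y) dy ∧ dz ∧ dw
Collecting like 3-forms: d(omega) = (4*x) dx ∧ dz ∧ dw + (3*y) dy ∧ dz ∧ dw.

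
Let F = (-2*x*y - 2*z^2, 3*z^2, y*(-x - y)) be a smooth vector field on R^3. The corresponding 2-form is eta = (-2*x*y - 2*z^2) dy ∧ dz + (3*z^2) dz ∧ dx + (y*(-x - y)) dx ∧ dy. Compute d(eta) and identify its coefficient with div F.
d(eta) = (-2*y) dx ∧ dy ∧ dz; div F = -2*y

For a 2-form in R^3 of the form above, applying d gives a 3-form with coefficient ∂P/∂x + ∂Q/∂y + ∂R/∂z:
  ∂P/∂x = -2*y
  ∂Q/∂y = 0
  ∂R/∂z = 0
Sum = -2*y, which is exactly div F.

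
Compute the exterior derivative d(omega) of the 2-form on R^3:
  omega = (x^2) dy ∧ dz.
d(omega) = (2*x) dx ∧ dy ∧ dz

For a 2-form omega = sum_{i<j} g_{ij} dx_i ∧ dx_j, the exterior derivative is
  d(omega) = sum_{i<j} d(g_{ij}) ∧ dx_i ∧ dx_j = sum_{i<j, k} (∂g_{ij}/∂x_k) dx_k ∧ dx_i ∧ dx_j.
Expand each term, using dx_k ∧ dx_i ∧ dx_j = sgn(permutation) dx_{(a)} ∧ dx_{(b)} ∧ dx_{(c)} with (a < b < c) sorted:
  d(x^2) includes (∂/∂x)(x^2) dx = (2*x) dx, which multiplied by dy ∧ dz gives (2*x) dx ∧ dy ∧ dz
Collecting like 3-forms: d(omega) = (2*x) dx ∧ dy ∧ dz.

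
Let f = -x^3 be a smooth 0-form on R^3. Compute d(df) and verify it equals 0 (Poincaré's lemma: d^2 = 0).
d(df) = 0

Step 1: df = sum_i (∂f/∂x_i) dx_i = (-3*x^2) dx + (0) dy + (0) dz.
Step 2: Apply d again. Using the 1-form formula, the coefficient of dx ∧ dy in d(df) is ∂^2 f/∂x ∂y - ∂^2 f/∂y ∂x = (0) - (0) = 0 (equality of mixed partials for smooth f).
Similarly for dx ∧ dz and dy ∧ dz — all coefficients vanish. So d(df) = 0.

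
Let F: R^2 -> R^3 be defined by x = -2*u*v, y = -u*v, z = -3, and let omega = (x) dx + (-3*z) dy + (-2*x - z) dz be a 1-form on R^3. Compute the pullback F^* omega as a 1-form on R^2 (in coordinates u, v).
F^* omega = (v*(4*u*v - 9)) du + (u*(4*u*v - 9)) dv

Using F^*(f dg) = (f ∘ F) d(g ∘ F), substitute each coordinate x_i by F_i(u, v) in f_i, and replace dx_i by d F_i = (∂F_i/∂u) du + (∂F_i/∂v) dv.
  For the x component: f_1(F) = -2*u*v; d F_1 = (-2*v) du + (-2*u) dv
  For the y component: f_2(F) = 9; d F_2 = (-v) du + (-u) dv
  For the z component: f_3(F) = 4*u*v + 3; d F_3 = (0) du + (0) dv
Combining and collecting du, dv coefficients:
  coeff of du: v*(4*u*v - 9)
  coeff of dv: u*(4*u*v - 9)
F^* omega = (v*(4*u*v - 9)) du + (u*(4*u*v - 9)) dv.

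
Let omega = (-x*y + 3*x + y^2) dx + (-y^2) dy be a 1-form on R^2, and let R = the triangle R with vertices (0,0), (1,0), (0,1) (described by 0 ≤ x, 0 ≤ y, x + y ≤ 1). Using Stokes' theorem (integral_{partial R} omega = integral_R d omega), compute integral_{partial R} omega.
integral_(partial R) omega = -1/6

Stokes: integral_partial_R omega = integral_R d omega with d omega = (∂Q/∂x - ∂P/∂y) dx ∧ dy.
  ∂Q/∂x = 0
  ∂P/∂y = -x + 2*y
  integrand = ∂Q/∂x - ∂P/∂y = x - 2*y.
Integrating over R: integral_0^1 integral_0^{1-x} (x - 2*y) dy dx = -1/6.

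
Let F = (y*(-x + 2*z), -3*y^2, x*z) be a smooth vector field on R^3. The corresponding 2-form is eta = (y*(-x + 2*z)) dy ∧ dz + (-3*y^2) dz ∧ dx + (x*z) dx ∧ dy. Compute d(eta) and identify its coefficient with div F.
d(eta) = (x - 7*y) dx ∧ dy ∧ dz; div F = x - 7*y

For a 2-form in R^3 of the form above, applying d gives a 3-form with coefficient ∂P/∂x + ∂Q/∂y + ∂R/∂z:
  ∂P/∂x = -y
  ∂Q/∂y = -6*y
  ∂R/∂z = x
Sum = x - 7*y, which is exactly div F.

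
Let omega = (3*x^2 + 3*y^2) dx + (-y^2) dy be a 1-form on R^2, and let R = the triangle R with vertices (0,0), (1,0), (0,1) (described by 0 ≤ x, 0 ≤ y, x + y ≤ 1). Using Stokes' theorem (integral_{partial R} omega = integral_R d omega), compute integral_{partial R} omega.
integral_(partial R) omega = -1

Stokes: integral_partial_R omega = integral_R d omega with d omega = (∂Q/∂x - ∂P/∂y) dx ∧ dy.
  ∂Q/∂x = 0
  ∂P/∂y = 6*y
  integrand = ∂Q/∂x - ∂P/∂y = -6*y.
Integrating over R: integral_0^1 integral_0^{1-x} (-6*y) dy dx = -1.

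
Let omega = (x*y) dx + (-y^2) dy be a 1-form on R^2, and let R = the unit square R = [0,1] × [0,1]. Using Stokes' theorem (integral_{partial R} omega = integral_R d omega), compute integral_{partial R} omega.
integral_(partial R) omega = -1/2

Stokes: integral_partial_R omega = integral_R d omega with d omega = (∂Q/∂x - ∂P/∂y) dx ∧ dy.
  ∂Q/∂x = 0
  ∂P/∂y = x
  integrand = ∂Q/∂x - ∂P/∂y = -x.
Integrating over R: integral_0^1 integral_0^1 (-x) dx dy = -1/2.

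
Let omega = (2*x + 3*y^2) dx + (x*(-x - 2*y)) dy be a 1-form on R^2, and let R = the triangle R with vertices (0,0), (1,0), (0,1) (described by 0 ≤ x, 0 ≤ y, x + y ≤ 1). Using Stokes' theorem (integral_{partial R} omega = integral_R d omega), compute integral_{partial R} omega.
integral_(partial R) omega = -5/3

Stokes: integral_partial_R omega = integral_R d omega with d omega = (∂Q/∂x - ∂P/∂y) dx ∧ dy.
  ∂Q/∂x = -2*x - 2*y
  ∂P/∂y = 6*y
  integrand = ∂Q/∂x - ∂P/∂y = -2*x - 8*y.
Integrating over R: integral_0^1 integral_0^{1-x} (-2*x - 8*y) dy dx = -5/3.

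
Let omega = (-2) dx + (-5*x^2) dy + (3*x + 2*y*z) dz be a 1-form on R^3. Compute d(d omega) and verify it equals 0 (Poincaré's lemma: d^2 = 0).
d(d omega) = 0

Step 1: d omega = sum_{i<j} (∂f_j/∂x_i - ∂f_i/∂x_j) dx_i ∧ dx_j:
  coeff of dx ∧ dy: -10*x
  coeff of dx ∧ dz: 3
  coeff of dy ∧ dz: 2*z
Step 2: Apply d again to each 2-form coefficient. The only possible 3-form in R^3 is dx ∧ dy ∧ dz, with coefficient
  ∂(coeff of dy∧dz)/∂x - ∂(coeff of dx∧dz)/∂y + ∂(coeff of dx∧dy)/∂z
  = ∂/∂x (2*z) - ∂/∂y (3) + ∂/∂z (-10*x).
Each of these terms simplifies to sums of mixed partials that cancel in pairs. The result is 0 (by equality of mixed partials for smooth functions — Schwarz / Clairaut).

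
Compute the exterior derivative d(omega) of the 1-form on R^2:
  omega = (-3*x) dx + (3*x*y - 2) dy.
d(omega) = (3*y) dx ∧ dy

For a 1-form omega = sum_i f_i dx_i, the exterior derivative is
  d(omega) = sum_{i < j} (∂f_j/∂x_i - ∂f_i/∂x_j) dx_i ∧ dx_j.
  coefficient of dx ∧ dy: ∂f_2/∂x - ∂f_1/∂y = ∂(3*x*y - 2)/∂x - ∂(-3*x)/∂y = 3*y
Assembling: d(omega) = (3*y) dx ∧ dy.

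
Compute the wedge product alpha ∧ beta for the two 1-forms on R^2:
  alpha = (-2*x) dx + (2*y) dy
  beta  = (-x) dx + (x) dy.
alpha ∧ beta = (2*x*(-x + y)) dx ∧ dy

Distribute the wedge, using dx_i ∧ dx_j = -dx_j ∧ dx_i and dx_i ∧ dx_i = 0. For each pair (i, j) with i < j, the coefficient of dx_i ∧ dx_j in alpha ∧ beta is (alpha_i * beta_j - alpha_j * beta_i). Collecting: alpha ∧ beta = (2*x*(-x + y)) dx ∧ dy.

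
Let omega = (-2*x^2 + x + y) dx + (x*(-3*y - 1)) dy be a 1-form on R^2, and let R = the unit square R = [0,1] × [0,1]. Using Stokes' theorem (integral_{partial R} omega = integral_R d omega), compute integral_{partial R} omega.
integral_(partial R) omega = -7/2

Stokes: integral_partial_R omega = integral_R d omega with d omega = (∂Q/∂x - ∂P/∂y) dx ∧ dy.
  ∂Q/∂x = -3*y - 1
  ∂P/∂y = 1
  integrand = ∂Q/∂x - ∂P/∂y = -3*y - 2.
Integrating over R: integral_0^1 integral_0^1 (-3*y - 2) dx dy = -7/2.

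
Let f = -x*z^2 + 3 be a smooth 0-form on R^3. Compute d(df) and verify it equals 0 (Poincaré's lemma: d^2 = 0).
d(df) = 0

Step 1: df = sum_i (∂f/∂x_i) dx_i = (-z^2) dx + (0) dy + (-2*x*z) dz.
Step 2: Apply d again. Using the 1-form formula, the coefficient of dx ∧ dy in d(df) is ∂^2 f/∂x ∂y - ∂^2 f/∂y ∂x = (0) - (0) = 0 (equality of mixed partials for smooth f).
Similarly for dx ∧ dz and dy ∧ dz — all coefficients vanish. So d(df) = 0.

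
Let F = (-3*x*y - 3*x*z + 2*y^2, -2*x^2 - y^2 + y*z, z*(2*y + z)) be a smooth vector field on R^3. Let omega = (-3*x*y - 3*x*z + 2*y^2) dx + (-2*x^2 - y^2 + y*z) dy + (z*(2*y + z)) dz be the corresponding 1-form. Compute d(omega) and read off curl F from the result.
d(omega) = (-y + 2*z) dy ∧ dz + (-3*x) dz ∧ dx + (-x - 4*y) dx ∧ dy; curl F = (-y + 2*z, -3*x, -x - 4*y)

d omega = sum_{i<j} (∂f_j/∂x_i - ∂f_i/∂x_j) dx_i ∧ dx_j. Under the identification (dy ∧ dz, dz ∧ dx, dx ∧ dy) ↔ (e_x, e_y, e_z), the coefficients are exactly the components of curl F. Compute:
  ∂R/∂y - ∂Q/∂z = (2*z) - (y) = -y + 2*z
  ∂P/∂z - ∂R/∂x = (-3*x) - (0) = -3*x
  ∂Q/∂x - ∂P/∂y = (-4*x) - (-3*x + 4*y) = -x - 4*y.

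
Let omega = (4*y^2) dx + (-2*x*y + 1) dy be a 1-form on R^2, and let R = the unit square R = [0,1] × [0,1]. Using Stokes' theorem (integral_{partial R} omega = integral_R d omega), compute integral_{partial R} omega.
integral_(partial R) omega = -5

Stokes: integral_partial_R omega = integral_R d omega with d omega = (∂Q/∂x - ∂P/∂y) dx ∧ dy.
  ∂Q/∂x = -2*y
  ∂P/∂y = 8*y
  integrand = ∂Q/∂x - ∂P/∂y = -10*y.
Integrating over R: integral_0^1 integral_0^1 (-10*y) dx dy = -5.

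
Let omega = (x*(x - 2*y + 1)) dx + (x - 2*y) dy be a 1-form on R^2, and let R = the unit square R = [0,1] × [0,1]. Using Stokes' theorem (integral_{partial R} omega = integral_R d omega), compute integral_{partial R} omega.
integral_(partial R) omega = 2

Stokes: integral_partial_R omega = integral_R d omega with d omega = (∂Q/∂x - ∂P/∂y) dx ∧ dy.
  ∂Q/∂x = 1
  ∂P/∂y = -2*x
  integrand = ∂Q/∂x - ∂P/∂y = 2*x + 1.
Integrating over R: integral_0^1 integral_0^1 (2*x + 1) dx dy = 2.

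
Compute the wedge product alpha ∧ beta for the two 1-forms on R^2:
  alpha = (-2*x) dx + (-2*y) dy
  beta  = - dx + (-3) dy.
alpha ∧ beta = (6*x - 2*y) dx ∧ dy

Distribute the wedge, using dx_i ∧ dx_j = -dx_j ∧ dx_i and dx_i ∧ dx_i = 0. For each pair (i, j) with i < j, the coefficient of dx_i ∧ dx_j in alpha ∧ beta is (alpha_i * beta_j - alpha_j * beta_i). Collecting: alpha ∧ beta = (6*x - 2*y) dx ∧ dy.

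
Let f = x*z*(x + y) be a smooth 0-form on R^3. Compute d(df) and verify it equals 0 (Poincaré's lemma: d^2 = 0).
d(df) = 0

Step 1: df = sum_i (∂f/∂x_i) dx_i = (z*(2*x + y)) dx + (x*z) dy + (x*(x + y)) dz.
Step 2: Apply d again. Using the 1-form formula, the coefficient of dx ∧ dy in d(df) is ∂^2 f/∂x ∂y - ∂^2 f/∂y ∂x = (z) - (z) = 0 (equality of mixed partials for smooth f).
Similarly for dx ∧ dz and dy ∧ dz — all coefficients vanish. So d(df) = 0.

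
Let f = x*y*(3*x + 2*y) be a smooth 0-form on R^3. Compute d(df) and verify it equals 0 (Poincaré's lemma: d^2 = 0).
d(df) = 0

Step 1: df = sum_i (∂f/∂x_i) dx_i = (2*y*(3*x + y)) dx + (x*(3*x + 4*y)) dy + (0) dz.
Step 2: Apply d again. Using the 1-form formula, the coefficient of dx ∧ dy in d(df) is ∂^2 f/∂x ∂y - ∂^2 f/∂y ∂x = (6*x + 4*y) - (6*x + 4*y) = 0 (equality of mixed partials for smooth f).
Similarly for dx ∧ dz and dy ∧ dz — all coefficients vanish. So d(df) = 0.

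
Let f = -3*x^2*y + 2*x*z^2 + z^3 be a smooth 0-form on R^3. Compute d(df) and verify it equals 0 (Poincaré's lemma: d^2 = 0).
d(df) = 0

Step 1: df = sum_i (∂f/∂x_i) dx_i = (-6*x*y + 2*z^2) dx + (-3*x^2) dy + (z*(4*x + 3*z)) dz.
Step 2: Apply d again. Using the 1-form formula, the coefficient of dx ∧ dy in d(df) is ∂^2 f/∂x ∂y - ∂^2 f/∂y ∂x = (-6*x) - (-6*x) = 0 (equality of mixed partials for smooth f).
Similarly for dx ∧ dz and dy ∧ dz — all coefficients vanish. So d(df) = 0.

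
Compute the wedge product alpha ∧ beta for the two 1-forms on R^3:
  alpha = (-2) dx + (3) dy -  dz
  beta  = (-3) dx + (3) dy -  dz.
alpha ∧ beta = (3) dx ∧ dy + (-1) dx ∧ dz

Distribute the wedge, using dx_i ∧ dx_j = -dx_j ∧ dx_i and dx_i ∧ dx_i = 0. For each pair (i, j) with i < j, the coefficient of dx_i ∧ dx_j in alpha ∧ beta is (alpha_i * beta_j - alpha_j * beta_i). Collecting: alpha ∧ beta = (3) dx ∧ dy + (-1) dx ∧ dz.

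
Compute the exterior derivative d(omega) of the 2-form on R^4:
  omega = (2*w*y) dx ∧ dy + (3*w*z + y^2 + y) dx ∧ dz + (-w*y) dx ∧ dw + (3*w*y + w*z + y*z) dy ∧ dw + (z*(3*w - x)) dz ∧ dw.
d(omega) = (w + 2*y) dx ∧ dy ∧ dw + (-2*y - 1) dx ∧ dy ∧ dz + (2*z) dx ∧ dz ∧ dw + (-w - y) dy ∧ dz ∧ dw

For a 2-form omega = sum_{i<j} g_{ij} dx_i ∧ dx_j, the exterior derivative is
  d(omega) = sum_{i<j} d(g_{ij}) ∧ dx_i ∧ dx_j = sum_{i<j, k} (∂g_{ij}/∂x_k) dx_k ∧ dx_i ∧ dx_j.
Expand each term, using dx_k ∧ dx_i ∧ dx_j = sgn(permutation) dx_{(a)} ∧ dx_{(b)} ∧ dx_{(c)} with (a < b < c) sorted:
  d(2*w*y) includes (∂/∂w)(2*w*y) dw = (2*y) dw, which multiplied by dx ∧ dy gives (2*y) dx ∧ dy ∧ dw
  d(3*w*z + y^2 + y) includes (∂/∂y)(3*w*z + y^2 + y) dy = (2*y + 1) dy, which multiplied by dx ∧ dz gives (-2*y - 1) dx ∧ dy ∧ dz
  d(3*w*z + y^2 + y) includes (∂/∂w)(3*w*z + y^2 + y) dw = (3*z) dw, which multiplied by dx ∧ dz gives (3*z) dx ∧ dz ∧ dw
  d(-w*y) includes (∂/∂y)(-w*y) dy = (-w) dy, which multiplied by dx ∧ dw gives (w) dx ∧ dy ∧ dw
  d(3*w*y + w*z + y*z) includes (∂/∂z)(3*w*y + w*z + y*z) dz = (w + y) dz, which multiplied by dy ∧ dw gives (-w - y) dy ∧ dz ∧ dw
  d(z*(3*w - x)) includes (∂/∂x)(z*(3*w - x)) dx = (-z) dx, which multiplied by dz ∧ dw gives (-z) dx ∧ dz ∧ dw
Collecting like 3-forms: d(omega) = (w + 2*y) dx ∧ dy ∧ dw + (-2*y - 1) dx ∧ dy ∧ dz + (2*z) dx ∧ dz ∧ dw + (-w - y) dy ∧ dz ∧ dw.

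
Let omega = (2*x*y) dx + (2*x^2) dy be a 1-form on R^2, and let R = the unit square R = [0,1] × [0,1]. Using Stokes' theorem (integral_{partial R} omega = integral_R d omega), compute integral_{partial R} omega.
integral_(partial R) omega = 1

Stokes: integral_partial_R omega = integral_R d omega with d omega = (∂Q/∂x - ∂P/∂y) dx ∧ dy.
  ∂Q/∂x = 4*x
  ∂P/∂y = 2*x
  integrand = ∂Q/∂x - ∂P/∂y = 2*x.
Integrating over R: integral_0^1 integral_0^1 (2*x) dx dy = 1.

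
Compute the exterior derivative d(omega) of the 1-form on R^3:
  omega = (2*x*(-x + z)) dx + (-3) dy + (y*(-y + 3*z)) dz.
d(omega) = (-2*x) dx ∧ dz + (-2*y + 3*z) dy ∧ dz

For a 1-form omega = sum_i f_i dx_i, the exterior derivative is
  d(omega) = sum_{i < j} (∂f_j/∂x_i - ∂f_i/∂x_j) dx_i ∧ dx_j.
  coefficient of dx ∧ dz: ∂f_3/∂x - ∂f_1/∂z = ∂(y*(-y + 3*z))/∂x - ∂(2*x*(-x + z))/∂z = -2*x
  coefficient of dy ∧ dz: ∂f_3/∂y - ∂f_2/∂z = ∂(y*(-y + 3*z))/∂y - ∂(-3)/∂z = -2*y + 3*z
Assembling: d(omega) = (-2*x) dx ∧ dz + (-2*y + 3*z) dy ∧ dz.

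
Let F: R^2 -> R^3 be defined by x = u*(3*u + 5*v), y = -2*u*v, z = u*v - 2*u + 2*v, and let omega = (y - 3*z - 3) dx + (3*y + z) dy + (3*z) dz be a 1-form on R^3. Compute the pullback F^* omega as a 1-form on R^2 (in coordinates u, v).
F^* omega = (-30*u^2*v + 36*u^2 - 12*u*v^2 - 14*u*v - 6*u - 28*v^2 - 27*v) du + (-12*u^2*v + 28*u^2 - 22*u*v - 27*u + 12*v) dv

Using F^*(f dg) = (f ∘ F) d(g ∘ F), substitute each coordinate x_i by F_i(u, v) in f_i, and replace dx_i by d F_i = (∂F_i/∂u) du + (∂F_i/∂v) dv.
  For the x component: f_1(F) = -5*u*v + 6*u - 6*v - 3; d F_1 = (6*u + 5*v) du + (5*u) dv
  For the y component: f_2(F) = -5*u*v - 2*u + 2*v; d F_2 = (-2*v) du + (-2*u) dv
  For the z component: f_3(F) = 3*u*v - 6*u + 6*v; d F_3 = (v - 2) du + (u + 2) dv
Combining and collecting du, dv coefficients:
  coeff of du: -30*u^2*v + 36*u^2 - 12*u*v^2 - 14*u*v - 6*u - 28*v^2 - 27*v
  coeff of dv: -12*u^2*v + 28*u^2 - 22*u*v - 27*u + 12*v
F^* omega = (-30*u^2*v + 36*u^2 - 12*u*v^2 - 14*u*v - 6*u - 28*v^2 - 27*v) du + (-12*u^2*v + 28*u^2 - 22*u*v - 27*u + 12*v) dv.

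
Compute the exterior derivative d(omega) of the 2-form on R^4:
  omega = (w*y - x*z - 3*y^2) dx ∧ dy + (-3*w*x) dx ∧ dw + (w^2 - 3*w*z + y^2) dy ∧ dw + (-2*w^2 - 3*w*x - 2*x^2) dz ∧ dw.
d(omega) = (-x) dx ∧ dy ∧ dz + (y) dx ∧ dy ∧ dw + (3*w) dy ∧ dz ∧ dw + (-3*w - 4*x) dx ∧ dz ∧ dw

For a 2-form omega = sum_{i<j} g_{ij} dx_i ∧ dx_j, the exterior derivative is
  d(omega) = sum_{i<j} d(g_{ij}) ∧ dx_i ∧ dx_j = sum_{i<j, k} (∂g_{ij}/∂x_k) dx_k ∧ dx_i ∧ dx_j.
Expand each term, using dx_k ∧ dx_i ∧ dx_j = sgn(permutation) dx_{(a)} ∧ dx_{(b)} ∧ dx_{(c)} with (a < b < c) sorted:
  d(w*y - x*z - 3*y^2) includes (∂/∂z)(w*y - x*z - 3*y^2) dz = (-x) dz, which multiplied by dx ∧ dy gives (-x) dx ∧ dy ∧ dz
  d(w*y - x*z - 3*y^2) includes (∂/∂w)(w*y - x*z - 3*y^2) dw = (y) dw, which multiplied by dx ∧ dy gives (y) dx ∧ dy ∧ dw
  d(w^2 - 3*w*z + y^2) includes (∂/∂z)(w^2 - 3*w*z + y^2) dz = (-3*w) dz, which multiplied by dy ∧ dw gives (3*w) dy ∧ dz ∧ dw
  d(-2*w^2 - 3*w*x - 2*x^2) includes (∂/∂x)(-2*w^2 - 3*w*x - 2*x^2) dx = (-3*w - 4*x) dx, which multiplied by dz ∧ dw gives (-3*w - 4*x) dx ∧ dz ∧ dw
Collecting like 3-forms: d(omega) = (-x) dx ∧ dy ∧ dz + (y) dx ∧ dy ∧ dw + (3*w) dy ∧ dz ∧ dw + (-3*w - 4*x) dx ∧ dz ∧ dw.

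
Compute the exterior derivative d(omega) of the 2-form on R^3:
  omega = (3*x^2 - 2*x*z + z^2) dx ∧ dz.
d(omega) = 0

For a 2-form omega = sum_{i<j} g_{ij} dx_i ∧ dx_j, the exterior derivative is
  d(omega) = sum_{i<j} d(g_{ij}) ∧ dx_i ∧ dx_j = sum_{i<j, k} (∂g_{ij}/∂x_k) dx_k ∧ dx_i ∧ dx_j.
Expand each term, using dx_k ∧ dx_i ∧ dx_j = sgn(permutation) dx_{(a)} ∧ dx_{(b)} ∧ dx_{(c)} with (a < b < c) sorted:

Collecting like 3-forms: d(omega) = 0.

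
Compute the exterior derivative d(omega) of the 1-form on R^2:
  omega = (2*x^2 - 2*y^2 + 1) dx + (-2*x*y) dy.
d(omega) = (2*y) dx ∧ dy

For a 1-form omega = sum_i f_i dx_i, the exterior derivative is
  d(omega) = sum_{i < j} (∂f_j/∂x_i - ∂f_i/∂x_j) dx_i ∧ dx_j.
  coefficient of dx ∧ dy: ∂f_2/∂x - ∂f_1/∂y = ∂(-2*x*y)/∂x - ∂(2*x^2 - 2*y^2 + 1)/∂y = 2*y
Assembling: d(omega) = (2*y) dx ∧ dy.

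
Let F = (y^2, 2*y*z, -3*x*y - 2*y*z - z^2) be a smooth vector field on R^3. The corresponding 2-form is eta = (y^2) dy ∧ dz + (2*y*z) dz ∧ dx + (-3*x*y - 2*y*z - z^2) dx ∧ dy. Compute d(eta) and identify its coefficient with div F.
d(eta) = (-2*y) dx ∧ dy ∧ dz; div F = -2*y

For a 2-form in R^3 of the form above, applying d gives a 3-form with coefficient ∂P/∂x + ∂Q/∂y + ∂R/∂z:
  ∂P/∂x = 0
  ∂Q/∂y = 2*z
  ∂R/∂z = -2*y - 2*z
Sum = -2*y, which is exactly div F.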